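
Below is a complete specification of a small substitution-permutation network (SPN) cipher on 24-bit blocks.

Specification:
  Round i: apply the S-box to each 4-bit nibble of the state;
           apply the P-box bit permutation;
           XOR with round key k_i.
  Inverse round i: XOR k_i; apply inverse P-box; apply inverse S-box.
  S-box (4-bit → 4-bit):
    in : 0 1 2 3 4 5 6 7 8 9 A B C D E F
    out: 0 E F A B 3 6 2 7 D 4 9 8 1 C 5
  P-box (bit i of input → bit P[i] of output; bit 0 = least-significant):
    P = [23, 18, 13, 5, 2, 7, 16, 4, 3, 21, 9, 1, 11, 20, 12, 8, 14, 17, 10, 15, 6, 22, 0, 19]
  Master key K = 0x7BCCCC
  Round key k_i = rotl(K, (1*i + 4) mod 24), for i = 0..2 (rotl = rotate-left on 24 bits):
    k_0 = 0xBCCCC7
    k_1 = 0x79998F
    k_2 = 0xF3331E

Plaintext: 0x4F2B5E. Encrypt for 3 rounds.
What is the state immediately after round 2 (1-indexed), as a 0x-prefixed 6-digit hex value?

s_0 = plaintext = 0x4F2B5E
s_1 = Round(s_0, k_0) = 0xE4B129
s_2 = Round(s_1, k_1) = 0xD27238
s_3 = Round(s_2, k_2) = 0x45D5C4

0xD27238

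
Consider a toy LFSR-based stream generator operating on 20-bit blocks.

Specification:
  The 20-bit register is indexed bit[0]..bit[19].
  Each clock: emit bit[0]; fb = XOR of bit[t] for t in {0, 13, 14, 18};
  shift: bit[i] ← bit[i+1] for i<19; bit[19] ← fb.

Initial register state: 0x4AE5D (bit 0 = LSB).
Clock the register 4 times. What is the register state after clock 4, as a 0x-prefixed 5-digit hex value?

0x74AE5

reg_0 = 0x4AE5D
clock 1: out=1, reg = 0xA572E
clock 2: out=0, reg = 0xD2B97
clock 3: out=1, reg = 0xE95CB
clock 4: out=1, reg = 0x74AE5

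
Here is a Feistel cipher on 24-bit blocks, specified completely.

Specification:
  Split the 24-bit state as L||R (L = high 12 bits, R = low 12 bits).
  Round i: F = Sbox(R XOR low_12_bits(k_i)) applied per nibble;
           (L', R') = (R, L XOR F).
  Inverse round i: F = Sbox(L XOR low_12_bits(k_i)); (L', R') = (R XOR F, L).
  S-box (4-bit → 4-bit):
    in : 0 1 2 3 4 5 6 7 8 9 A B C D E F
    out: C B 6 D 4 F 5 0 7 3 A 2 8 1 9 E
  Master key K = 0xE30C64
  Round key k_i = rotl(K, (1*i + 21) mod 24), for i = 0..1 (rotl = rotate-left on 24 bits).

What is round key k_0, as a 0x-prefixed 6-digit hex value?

K = 0xE30C64
k_0 = rotl(K, (1*0+21) mod 24) = rotl(K, 21) = 0x9C618C

0x9C618C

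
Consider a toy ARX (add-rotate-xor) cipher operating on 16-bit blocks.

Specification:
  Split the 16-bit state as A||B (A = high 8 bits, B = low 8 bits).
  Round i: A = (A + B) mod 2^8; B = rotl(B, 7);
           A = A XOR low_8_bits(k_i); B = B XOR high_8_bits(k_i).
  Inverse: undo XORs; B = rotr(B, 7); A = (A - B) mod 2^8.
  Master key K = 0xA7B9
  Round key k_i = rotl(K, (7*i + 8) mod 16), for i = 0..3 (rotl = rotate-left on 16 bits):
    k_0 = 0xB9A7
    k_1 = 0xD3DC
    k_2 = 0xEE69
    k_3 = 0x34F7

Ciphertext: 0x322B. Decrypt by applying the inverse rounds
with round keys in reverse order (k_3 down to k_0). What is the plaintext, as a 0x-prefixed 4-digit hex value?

s_0 = ciphertext = 0x322B
s_1 = InvRound(s_0, k_3) = 0x873E
s_2 = InvRound(s_1, k_2) = 0x4DA1
s_3 = InvRound(s_2, k_1) = 0xADE4
s_4 = InvRound(s_3, k_0) = 0x50BA

0x50BA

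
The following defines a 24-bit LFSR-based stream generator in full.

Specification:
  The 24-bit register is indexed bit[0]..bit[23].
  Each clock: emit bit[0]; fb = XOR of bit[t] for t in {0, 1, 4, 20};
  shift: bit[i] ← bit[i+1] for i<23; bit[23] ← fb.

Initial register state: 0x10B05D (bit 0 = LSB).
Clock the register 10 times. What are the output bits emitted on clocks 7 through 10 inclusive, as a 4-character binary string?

1000

reg_0 = 0x10B05D
clock 1: out=1, reg = 0x88582E
clock 2: out=0, reg = 0xC42C17
clock 3: out=1, reg = 0xE2160B
clock 4: out=1, reg = 0x710B05
clock 5: out=1, reg = 0x388582
clock 6: out=0, reg = 0x1C42C1
clock 7: out=1, reg = 0x0E2160
clock 8: out=0, reg = 0x0710B0
clock 9: out=0, reg = 0x838858
clock 10: out=0, reg = 0xC1C42C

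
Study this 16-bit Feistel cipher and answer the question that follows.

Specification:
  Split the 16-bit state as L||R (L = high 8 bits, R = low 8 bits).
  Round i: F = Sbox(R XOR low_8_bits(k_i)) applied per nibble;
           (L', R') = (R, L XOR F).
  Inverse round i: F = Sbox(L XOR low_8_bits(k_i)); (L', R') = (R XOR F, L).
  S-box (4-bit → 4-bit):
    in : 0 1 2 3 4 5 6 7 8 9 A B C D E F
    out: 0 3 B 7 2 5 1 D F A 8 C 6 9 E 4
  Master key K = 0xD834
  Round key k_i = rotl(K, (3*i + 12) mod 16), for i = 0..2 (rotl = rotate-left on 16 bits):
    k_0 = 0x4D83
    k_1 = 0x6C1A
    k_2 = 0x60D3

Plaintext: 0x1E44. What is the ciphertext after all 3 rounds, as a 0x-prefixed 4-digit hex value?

0x5E8A

s_0 = plaintext = 0x1E44
s_1 = Round(s_0, k_0) = 0x4473
s_2 = Round(s_1, k_1) = 0x735E
s_3 = Round(s_2, k_2) = 0x5E8A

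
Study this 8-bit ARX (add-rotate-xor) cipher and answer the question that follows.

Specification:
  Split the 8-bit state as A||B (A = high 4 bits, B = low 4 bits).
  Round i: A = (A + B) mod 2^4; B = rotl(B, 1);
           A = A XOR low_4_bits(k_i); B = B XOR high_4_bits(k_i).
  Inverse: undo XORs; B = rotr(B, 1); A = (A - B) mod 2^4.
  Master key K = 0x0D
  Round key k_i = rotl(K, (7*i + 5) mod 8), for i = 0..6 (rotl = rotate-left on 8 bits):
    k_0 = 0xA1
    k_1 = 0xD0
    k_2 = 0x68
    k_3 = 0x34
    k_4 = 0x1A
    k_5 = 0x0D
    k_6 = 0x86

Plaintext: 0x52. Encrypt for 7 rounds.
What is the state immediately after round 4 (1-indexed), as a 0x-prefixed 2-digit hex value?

s_0 = plaintext = 0x52
s_1 = Round(s_0, k_0) = 0x6E
s_2 = Round(s_1, k_1) = 0x40
s_3 = Round(s_2, k_2) = 0xC6
s_4 = Round(s_3, k_3) = 0x6F
s_5 = Round(s_4, k_4) = 0xFE
s_6 = Round(s_5, k_5) = 0x0D
s_7 = Round(s_6, k_6) = 0xB3

0x6F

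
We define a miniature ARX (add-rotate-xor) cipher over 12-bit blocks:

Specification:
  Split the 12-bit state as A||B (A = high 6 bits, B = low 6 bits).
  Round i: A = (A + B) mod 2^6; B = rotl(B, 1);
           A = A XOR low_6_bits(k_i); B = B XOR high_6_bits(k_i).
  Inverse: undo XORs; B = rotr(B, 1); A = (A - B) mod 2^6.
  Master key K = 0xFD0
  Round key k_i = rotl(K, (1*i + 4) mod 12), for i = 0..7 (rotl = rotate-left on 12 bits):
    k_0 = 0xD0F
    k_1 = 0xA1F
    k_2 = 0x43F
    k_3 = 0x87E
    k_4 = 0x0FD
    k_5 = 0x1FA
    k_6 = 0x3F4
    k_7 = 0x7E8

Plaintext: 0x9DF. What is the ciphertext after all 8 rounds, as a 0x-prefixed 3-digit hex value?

0x2A9

s_0 = plaintext = 0x9DF
s_1 = Round(s_0, k_0) = 0x24A
s_2 = Round(s_1, k_1) = 0x33C
s_3 = Round(s_2, k_2) = 0xDE9
s_4 = Round(s_3, k_3) = 0x7B2
s_5 = Round(s_4, k_4) = 0xB66
s_6 = Round(s_5, k_5) = 0xA4A
s_7 = Round(s_6, k_6) = 0x1DB
s_8 = Round(s_7, k_7) = 0x2A9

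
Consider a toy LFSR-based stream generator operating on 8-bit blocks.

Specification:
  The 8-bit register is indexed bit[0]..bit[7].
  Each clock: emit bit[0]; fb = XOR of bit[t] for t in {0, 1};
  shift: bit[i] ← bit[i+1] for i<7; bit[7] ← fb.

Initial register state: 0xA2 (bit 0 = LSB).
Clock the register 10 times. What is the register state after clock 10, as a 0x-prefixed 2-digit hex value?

reg_0 = 0xA2
clock 1: out=0, reg = 0xD1
clock 2: out=1, reg = 0xE8
clock 3: out=0, reg = 0x74
clock 4: out=0, reg = 0x3A
clock 5: out=0, reg = 0x9D
clock 6: out=1, reg = 0xCE
clock 7: out=0, reg = 0xE7
clock 8: out=1, reg = 0x73
clock 9: out=1, reg = 0x39
clock 10: out=1, reg = 0x9C

0x9C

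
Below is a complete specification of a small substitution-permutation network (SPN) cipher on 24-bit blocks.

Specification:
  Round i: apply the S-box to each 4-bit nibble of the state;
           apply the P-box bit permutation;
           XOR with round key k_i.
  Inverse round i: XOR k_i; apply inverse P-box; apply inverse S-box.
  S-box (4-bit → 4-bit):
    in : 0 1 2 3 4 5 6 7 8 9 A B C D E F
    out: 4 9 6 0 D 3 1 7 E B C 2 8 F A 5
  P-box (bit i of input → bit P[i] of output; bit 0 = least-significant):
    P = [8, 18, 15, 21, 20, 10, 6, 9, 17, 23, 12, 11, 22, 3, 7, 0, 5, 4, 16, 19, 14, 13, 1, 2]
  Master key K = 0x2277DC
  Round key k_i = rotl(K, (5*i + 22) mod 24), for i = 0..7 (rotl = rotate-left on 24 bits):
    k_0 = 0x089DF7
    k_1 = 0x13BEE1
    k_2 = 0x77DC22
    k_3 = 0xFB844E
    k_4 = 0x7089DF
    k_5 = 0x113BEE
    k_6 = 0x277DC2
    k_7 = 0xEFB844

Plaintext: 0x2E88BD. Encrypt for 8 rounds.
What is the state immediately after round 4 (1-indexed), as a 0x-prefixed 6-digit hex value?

s_0 = plaintext = 0x2E88BD
s_1 = Round(s_0, k_0) = 0xA4206C
s_2 = Round(s_1, k_1) = 0x2AAE4F
s_3 = Round(s_2, k_2) = 0xEE77E1
s_4 = Round(s_3, k_3) = 0x11B3D2
s_5 = Round(s_4, k_4) = 0x6C4FB3
s_6 = Round(s_5, k_5) = 0x5B6F6F
s_7 = Round(s_6, k_6) = 0x758CD2
s_8 = Round(s_7, k_7) = 0xFB56BF

0x11B3D2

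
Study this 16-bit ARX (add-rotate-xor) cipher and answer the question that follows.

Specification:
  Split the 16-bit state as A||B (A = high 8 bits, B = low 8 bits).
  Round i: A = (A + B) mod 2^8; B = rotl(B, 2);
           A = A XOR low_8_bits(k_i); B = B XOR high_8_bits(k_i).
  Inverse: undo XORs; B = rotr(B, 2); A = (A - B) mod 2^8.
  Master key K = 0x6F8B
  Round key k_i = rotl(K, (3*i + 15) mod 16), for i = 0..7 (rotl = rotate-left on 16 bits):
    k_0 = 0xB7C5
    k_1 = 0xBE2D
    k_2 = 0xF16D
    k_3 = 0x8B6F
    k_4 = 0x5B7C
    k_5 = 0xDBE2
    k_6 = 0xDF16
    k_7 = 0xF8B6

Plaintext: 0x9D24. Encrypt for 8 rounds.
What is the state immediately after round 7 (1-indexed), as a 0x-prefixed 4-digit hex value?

0x019E

s_0 = plaintext = 0x9D24
s_1 = Round(s_0, k_0) = 0x0427
s_2 = Round(s_1, k_1) = 0x0622
s_3 = Round(s_2, k_2) = 0x4579
s_4 = Round(s_3, k_3) = 0xD16E
s_5 = Round(s_4, k_4) = 0x43E2
s_6 = Round(s_5, k_5) = 0xC750
s_7 = Round(s_6, k_6) = 0x019E
s_8 = Round(s_7, k_7) = 0x2982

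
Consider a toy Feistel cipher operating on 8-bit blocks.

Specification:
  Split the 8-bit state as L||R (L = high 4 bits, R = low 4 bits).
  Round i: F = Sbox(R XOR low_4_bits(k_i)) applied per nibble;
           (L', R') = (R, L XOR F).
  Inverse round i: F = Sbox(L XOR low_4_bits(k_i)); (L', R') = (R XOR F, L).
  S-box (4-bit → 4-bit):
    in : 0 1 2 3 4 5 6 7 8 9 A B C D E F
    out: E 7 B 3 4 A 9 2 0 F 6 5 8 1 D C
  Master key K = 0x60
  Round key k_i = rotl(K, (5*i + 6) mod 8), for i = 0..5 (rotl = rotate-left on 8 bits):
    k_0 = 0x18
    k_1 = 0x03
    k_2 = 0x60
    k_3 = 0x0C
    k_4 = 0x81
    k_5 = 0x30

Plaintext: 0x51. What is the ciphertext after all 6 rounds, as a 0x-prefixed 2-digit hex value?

s_0 = plaintext = 0x51
s_1 = Round(s_0, k_0) = 0x1A
s_2 = Round(s_1, k_1) = 0xAE
s_3 = Round(s_2, k_2) = 0xE7
s_4 = Round(s_3, k_3) = 0x7B
s_5 = Round(s_4, k_4) = 0xB1
s_6 = Round(s_5, k_5) = 0x1C

0x1C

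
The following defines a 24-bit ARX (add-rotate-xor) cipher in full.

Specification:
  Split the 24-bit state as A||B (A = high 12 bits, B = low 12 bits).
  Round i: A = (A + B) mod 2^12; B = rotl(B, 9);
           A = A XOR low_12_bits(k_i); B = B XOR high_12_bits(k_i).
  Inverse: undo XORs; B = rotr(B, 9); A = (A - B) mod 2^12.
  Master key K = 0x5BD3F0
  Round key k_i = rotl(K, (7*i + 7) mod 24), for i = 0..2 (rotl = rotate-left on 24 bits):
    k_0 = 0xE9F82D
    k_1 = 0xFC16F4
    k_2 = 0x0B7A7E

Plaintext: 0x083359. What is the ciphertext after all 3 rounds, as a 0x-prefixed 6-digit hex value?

0xE0EE7C

s_0 = plaintext = 0x083359
s_1 = Round(s_0, k_0) = 0xBF1CF4
s_2 = Round(s_1, k_1) = 0xE1165F
s_3 = Round(s_2, k_2) = 0xE0EE7C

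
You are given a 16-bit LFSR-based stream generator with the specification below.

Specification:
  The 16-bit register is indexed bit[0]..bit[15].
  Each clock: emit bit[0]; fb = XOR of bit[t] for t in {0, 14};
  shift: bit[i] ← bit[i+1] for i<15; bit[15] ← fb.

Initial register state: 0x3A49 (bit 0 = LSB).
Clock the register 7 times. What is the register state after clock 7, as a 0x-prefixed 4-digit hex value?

0x7A74

reg_0 = 0x3A49
clock 1: out=1, reg = 0x9D24
clock 2: out=0, reg = 0x4E92
clock 3: out=0, reg = 0xA749
clock 4: out=1, reg = 0xD3A4
clock 5: out=0, reg = 0xE9D2
clock 6: out=0, reg = 0xF4E9
clock 7: out=1, reg = 0x7A74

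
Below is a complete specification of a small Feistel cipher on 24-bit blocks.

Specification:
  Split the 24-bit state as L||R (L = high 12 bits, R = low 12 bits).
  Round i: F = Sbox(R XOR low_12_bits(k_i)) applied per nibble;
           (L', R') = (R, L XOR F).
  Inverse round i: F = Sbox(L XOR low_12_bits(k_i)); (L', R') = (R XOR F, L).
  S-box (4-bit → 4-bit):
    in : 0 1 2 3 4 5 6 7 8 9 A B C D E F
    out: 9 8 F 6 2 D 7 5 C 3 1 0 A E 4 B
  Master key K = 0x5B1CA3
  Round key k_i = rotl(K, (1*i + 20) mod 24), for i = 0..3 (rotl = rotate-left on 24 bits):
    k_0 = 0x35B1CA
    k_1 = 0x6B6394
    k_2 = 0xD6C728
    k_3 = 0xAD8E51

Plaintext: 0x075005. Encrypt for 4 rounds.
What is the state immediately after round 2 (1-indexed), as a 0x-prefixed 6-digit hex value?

s_0 = plaintext = 0x075005
s_1 = Round(s_0, k_0) = 0x0058DE
s_2 = Round(s_1, k_1) = 0x8DE024
s_3 = Round(s_2, k_2) = 0x024D44
s_4 = Round(s_3, k_3) = 0xD446A9

0x8DE024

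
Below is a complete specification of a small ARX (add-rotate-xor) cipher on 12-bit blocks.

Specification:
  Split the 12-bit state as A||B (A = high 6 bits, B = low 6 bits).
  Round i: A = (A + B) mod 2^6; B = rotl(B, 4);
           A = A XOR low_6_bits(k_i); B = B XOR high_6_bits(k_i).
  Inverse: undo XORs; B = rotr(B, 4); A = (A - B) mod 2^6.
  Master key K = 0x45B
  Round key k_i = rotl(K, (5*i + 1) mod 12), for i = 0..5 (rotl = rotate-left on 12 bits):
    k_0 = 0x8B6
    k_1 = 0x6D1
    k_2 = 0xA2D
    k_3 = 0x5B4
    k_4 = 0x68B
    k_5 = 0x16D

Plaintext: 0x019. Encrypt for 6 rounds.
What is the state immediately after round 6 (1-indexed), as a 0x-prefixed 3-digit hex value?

0x9B7

s_0 = plaintext = 0x019
s_1 = Round(s_0, k_0) = 0xBF4
s_2 = Round(s_1, k_1) = 0xC96
s_3 = Round(s_2, k_2) = 0x94D
s_4 = Round(s_3, k_3) = 0x185
s_5 = Round(s_4, k_4) = 0x00B
s_6 = Round(s_5, k_5) = 0x9B7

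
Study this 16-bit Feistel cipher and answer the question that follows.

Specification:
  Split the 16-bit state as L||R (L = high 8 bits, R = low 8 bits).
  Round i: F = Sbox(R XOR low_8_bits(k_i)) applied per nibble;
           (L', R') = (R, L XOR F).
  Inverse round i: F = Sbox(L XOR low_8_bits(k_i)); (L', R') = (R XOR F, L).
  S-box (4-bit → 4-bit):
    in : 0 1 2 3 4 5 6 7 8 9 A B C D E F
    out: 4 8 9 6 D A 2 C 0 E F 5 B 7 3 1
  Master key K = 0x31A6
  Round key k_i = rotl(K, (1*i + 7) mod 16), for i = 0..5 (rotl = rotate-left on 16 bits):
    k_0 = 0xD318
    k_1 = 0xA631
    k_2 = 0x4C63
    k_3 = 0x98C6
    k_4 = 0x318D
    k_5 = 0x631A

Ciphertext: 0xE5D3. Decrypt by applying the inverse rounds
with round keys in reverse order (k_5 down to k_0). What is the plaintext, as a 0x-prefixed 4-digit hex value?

s_0 = ciphertext = 0xE5D3
s_1 = InvRound(s_0, k_5) = 0xC2E5
s_2 = InvRound(s_1, k_4) = 0x34C2
s_3 = InvRound(s_2, k_3) = 0xDB34
s_4 = InvRound(s_3, k_2) = 0x64DB
s_5 = InvRound(s_4, k_1) = 0x7164
s_6 = InvRound(s_5, k_0) = 0x4A71

0x4A71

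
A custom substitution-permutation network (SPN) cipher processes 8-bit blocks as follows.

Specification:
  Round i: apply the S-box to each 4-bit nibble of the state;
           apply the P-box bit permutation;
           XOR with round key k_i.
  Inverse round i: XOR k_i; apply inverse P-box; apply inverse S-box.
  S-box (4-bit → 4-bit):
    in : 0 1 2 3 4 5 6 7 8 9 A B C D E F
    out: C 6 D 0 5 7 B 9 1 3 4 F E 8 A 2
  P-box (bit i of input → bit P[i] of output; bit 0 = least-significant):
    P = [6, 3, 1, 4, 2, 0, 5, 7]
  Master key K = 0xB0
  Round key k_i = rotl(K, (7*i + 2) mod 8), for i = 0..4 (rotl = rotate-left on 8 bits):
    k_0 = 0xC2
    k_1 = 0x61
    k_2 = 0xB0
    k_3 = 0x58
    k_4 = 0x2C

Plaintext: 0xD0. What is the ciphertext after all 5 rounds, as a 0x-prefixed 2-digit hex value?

s_0 = plaintext = 0xD0
s_1 = Round(s_0, k_0) = 0x50
s_2 = Round(s_1, k_1) = 0x56
s_3 = Round(s_2, k_2) = 0xCD
s_4 = Round(s_3, k_3) = 0xE9
s_5 = Round(s_4, k_4) = 0xE5

0xE5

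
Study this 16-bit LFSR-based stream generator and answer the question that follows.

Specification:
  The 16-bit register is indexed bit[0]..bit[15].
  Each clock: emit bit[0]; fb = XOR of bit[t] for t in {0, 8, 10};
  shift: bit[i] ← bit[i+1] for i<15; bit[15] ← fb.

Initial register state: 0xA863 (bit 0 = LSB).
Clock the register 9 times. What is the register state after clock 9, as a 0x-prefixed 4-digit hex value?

0xD0D4

reg_0 = 0xA863
clock 1: out=1, reg = 0xD431
clock 2: out=1, reg = 0x6A18
clock 3: out=0, reg = 0x350C
clock 4: out=0, reg = 0x1A86
clock 5: out=0, reg = 0x0D43
clock 6: out=1, reg = 0x86A1
clock 7: out=1, reg = 0x4350
clock 8: out=0, reg = 0xA1A8
clock 9: out=0, reg = 0xD0D4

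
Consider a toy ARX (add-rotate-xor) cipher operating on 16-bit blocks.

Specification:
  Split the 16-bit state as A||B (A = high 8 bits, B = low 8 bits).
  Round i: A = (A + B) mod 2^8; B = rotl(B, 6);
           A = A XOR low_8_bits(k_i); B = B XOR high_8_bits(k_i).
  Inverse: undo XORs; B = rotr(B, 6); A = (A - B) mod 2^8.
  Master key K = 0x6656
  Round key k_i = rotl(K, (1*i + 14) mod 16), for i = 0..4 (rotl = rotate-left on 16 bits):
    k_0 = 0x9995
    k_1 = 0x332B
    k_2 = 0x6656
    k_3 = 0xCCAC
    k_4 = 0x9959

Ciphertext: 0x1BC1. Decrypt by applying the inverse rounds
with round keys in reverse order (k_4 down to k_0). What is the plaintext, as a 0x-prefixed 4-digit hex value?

s_0 = ciphertext = 0x1BC1
s_1 = InvRound(s_0, k_4) = 0xE161
s_2 = InvRound(s_1, k_3) = 0x97B6
s_3 = InvRound(s_2, k_2) = 0x7E43
s_4 = InvRound(s_3, k_1) = 0x94C1
s_5 = InvRound(s_4, k_0) = 0xA061

0xA061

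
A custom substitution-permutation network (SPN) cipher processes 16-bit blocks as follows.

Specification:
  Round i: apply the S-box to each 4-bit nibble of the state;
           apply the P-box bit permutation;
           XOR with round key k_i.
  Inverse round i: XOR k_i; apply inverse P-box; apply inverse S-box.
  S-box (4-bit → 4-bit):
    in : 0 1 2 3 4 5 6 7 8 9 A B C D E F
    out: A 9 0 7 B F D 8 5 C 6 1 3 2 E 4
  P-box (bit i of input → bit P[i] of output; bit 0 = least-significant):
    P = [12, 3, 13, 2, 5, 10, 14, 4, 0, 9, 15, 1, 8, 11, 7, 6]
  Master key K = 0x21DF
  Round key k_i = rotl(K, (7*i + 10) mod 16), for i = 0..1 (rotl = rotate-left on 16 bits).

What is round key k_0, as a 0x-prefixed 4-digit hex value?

0x7C87

K = 0x21DF
k_0 = rotl(K, (7*0+10) mod 16) = rotl(K, 10) = 0x7C87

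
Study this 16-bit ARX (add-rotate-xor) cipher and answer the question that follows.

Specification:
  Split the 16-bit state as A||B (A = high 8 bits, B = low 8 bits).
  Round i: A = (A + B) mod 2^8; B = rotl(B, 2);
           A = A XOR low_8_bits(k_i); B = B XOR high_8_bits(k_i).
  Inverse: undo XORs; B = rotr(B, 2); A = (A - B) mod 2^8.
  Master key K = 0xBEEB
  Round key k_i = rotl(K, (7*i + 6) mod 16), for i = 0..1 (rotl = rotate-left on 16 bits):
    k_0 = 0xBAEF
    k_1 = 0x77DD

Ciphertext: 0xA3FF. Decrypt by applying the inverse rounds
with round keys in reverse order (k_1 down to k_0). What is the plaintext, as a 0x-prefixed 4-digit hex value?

s_0 = ciphertext = 0xA3FF
s_1 = InvRound(s_0, k_1) = 0x5C22
s_2 = InvRound(s_1, k_0) = 0x8D26

0x8D26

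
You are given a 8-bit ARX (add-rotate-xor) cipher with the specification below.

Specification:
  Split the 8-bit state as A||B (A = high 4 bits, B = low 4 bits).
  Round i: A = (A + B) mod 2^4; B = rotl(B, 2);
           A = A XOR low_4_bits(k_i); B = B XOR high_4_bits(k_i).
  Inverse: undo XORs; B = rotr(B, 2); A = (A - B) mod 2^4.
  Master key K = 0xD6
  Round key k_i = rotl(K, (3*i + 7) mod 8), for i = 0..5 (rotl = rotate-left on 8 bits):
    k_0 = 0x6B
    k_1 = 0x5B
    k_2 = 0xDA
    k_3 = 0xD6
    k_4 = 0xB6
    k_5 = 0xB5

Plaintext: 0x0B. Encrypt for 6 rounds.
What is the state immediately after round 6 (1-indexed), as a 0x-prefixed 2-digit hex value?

0x48

s_0 = plaintext = 0x0B
s_1 = Round(s_0, k_0) = 0x08
s_2 = Round(s_1, k_1) = 0x37
s_3 = Round(s_2, k_2) = 0x00
s_4 = Round(s_3, k_3) = 0x6D
s_5 = Round(s_4, k_4) = 0x5C
s_6 = Round(s_5, k_5) = 0x48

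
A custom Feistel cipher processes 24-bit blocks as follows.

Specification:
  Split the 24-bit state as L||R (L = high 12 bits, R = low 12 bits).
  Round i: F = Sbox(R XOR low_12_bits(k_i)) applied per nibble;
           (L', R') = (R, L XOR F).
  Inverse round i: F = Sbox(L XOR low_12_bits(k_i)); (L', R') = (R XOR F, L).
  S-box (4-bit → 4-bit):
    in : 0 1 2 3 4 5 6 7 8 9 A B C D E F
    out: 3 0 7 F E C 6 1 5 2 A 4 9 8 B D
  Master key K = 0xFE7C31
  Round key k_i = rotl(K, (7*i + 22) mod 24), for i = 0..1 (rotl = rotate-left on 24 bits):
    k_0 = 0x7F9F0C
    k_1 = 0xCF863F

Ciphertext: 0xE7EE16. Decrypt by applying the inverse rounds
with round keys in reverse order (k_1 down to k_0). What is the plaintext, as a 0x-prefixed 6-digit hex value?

0x0A4BF6

s_0 = ciphertext = 0xE7EE16
s_1 = InvRound(s_0, k_1) = 0xBF6E7E
s_2 = InvRound(s_1, k_0) = 0x0A4BF6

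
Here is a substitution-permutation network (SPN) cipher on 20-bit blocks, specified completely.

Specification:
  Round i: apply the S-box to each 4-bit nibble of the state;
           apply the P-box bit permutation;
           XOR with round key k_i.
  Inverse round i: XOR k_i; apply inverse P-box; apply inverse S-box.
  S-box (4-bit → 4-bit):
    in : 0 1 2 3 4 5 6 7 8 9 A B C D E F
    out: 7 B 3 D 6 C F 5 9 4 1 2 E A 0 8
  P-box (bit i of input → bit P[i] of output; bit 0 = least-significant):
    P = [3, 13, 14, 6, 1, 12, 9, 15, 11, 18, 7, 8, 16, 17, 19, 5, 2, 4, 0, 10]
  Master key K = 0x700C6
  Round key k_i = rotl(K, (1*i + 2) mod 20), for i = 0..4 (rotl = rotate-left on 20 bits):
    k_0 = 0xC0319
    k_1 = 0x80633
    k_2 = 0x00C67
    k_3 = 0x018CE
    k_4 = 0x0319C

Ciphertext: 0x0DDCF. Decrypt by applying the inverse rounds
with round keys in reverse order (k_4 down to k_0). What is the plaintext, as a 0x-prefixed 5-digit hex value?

s_0 = ciphertext = 0x0DDCF
s_1 = InvRound(s_0, k_4) = 0xCEA8C
s_2 = InvRound(s_1, k_3) = 0xE9B6C
s_3 = InvRound(s_2, k_2) = 0x54D6A
s_4 = InvRound(s_3, k_1) = 0x47193
s_5 = InvRound(s_4, k_0) = 0xE9900

0xE9900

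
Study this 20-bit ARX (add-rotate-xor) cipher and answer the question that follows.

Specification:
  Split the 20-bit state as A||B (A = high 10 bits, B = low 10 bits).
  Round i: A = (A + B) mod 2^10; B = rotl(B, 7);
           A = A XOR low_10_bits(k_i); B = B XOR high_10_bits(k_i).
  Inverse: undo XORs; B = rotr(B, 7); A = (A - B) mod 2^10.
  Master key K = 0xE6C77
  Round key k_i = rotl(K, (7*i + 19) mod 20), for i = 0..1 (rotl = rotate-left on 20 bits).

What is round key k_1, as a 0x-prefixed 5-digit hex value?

0xB1DF9

K = 0xE6C77
k_0 = rotl(K, (7*0+19) mod 20) = rotl(K, 19) = 0xF363B
k_1 = rotl(K, (7*1+19) mod 20) = rotl(K, 6) = 0xB1DF9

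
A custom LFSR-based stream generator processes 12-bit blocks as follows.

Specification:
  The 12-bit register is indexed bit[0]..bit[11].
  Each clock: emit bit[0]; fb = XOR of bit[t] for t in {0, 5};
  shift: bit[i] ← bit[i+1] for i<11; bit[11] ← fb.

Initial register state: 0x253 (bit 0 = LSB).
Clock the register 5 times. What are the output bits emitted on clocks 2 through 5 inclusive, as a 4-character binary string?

reg_0 = 0x253
clock 1: out=1, reg = 0x929
clock 2: out=1, reg = 0x494
clock 3: out=0, reg = 0x24A
clock 4: out=0, reg = 0x125
clock 5: out=1, reg = 0x092

1001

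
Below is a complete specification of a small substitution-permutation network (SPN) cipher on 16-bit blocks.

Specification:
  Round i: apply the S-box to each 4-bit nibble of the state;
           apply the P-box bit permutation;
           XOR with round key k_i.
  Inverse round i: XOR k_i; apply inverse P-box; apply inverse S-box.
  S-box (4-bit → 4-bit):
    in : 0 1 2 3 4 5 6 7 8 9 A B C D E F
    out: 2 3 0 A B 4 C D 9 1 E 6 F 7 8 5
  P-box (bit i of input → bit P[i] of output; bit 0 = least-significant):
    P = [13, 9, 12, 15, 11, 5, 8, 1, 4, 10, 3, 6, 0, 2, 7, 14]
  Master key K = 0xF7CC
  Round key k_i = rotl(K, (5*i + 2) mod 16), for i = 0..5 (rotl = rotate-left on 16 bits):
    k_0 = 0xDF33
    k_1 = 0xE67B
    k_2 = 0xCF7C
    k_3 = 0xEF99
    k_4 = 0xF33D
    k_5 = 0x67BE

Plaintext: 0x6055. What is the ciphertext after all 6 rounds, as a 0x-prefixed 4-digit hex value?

s_0 = plaintext = 0x6055
s_1 = Round(s_0, k_0) = 0x8AB3
s_2 = Round(s_1, k_1) = 0x2112
s_3 = Round(s_2, k_2) = 0xC34C
s_4 = Round(s_3, k_3) = 0x117E
s_5 = Round(s_4, k_4) = 0x7E2A
s_6 = Round(s_5, k_5) = 0xB57F

0xB57F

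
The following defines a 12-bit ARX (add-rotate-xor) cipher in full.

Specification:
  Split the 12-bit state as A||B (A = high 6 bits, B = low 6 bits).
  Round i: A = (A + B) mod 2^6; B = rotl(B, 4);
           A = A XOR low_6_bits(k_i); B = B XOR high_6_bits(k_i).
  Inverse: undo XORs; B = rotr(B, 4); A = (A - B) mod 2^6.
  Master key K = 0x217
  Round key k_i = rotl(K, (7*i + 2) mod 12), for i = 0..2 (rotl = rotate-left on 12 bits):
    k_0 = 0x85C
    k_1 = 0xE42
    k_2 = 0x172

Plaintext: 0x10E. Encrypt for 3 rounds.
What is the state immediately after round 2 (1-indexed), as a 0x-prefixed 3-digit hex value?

0x499

s_0 = plaintext = 0x10E
s_1 = Round(s_0, k_0) = 0x382
s_2 = Round(s_1, k_1) = 0x499
s_3 = Round(s_2, k_2) = 0x653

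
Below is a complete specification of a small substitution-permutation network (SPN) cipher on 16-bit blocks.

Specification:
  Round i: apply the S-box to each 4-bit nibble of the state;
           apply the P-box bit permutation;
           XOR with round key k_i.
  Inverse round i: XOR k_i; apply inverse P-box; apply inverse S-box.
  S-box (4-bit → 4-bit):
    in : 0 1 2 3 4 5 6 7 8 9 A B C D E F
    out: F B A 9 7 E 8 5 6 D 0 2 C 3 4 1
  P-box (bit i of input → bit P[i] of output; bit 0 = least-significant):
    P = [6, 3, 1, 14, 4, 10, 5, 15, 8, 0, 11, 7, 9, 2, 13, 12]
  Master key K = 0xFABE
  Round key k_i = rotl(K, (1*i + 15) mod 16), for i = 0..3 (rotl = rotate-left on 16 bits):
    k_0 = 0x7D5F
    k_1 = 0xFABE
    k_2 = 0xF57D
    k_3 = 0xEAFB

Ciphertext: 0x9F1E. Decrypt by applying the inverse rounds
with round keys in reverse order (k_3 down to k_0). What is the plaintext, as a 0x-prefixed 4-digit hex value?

0xCF38

s_0 = ciphertext = 0x9F1E
s_1 = InvRound(s_0, k_3) = 0x5183
s_2 = InvRound(s_1, k_2) = 0x8604
s_3 = InvRound(s_2, k_1) = 0xCC45
s_4 = InvRound(s_3, k_0) = 0xCF38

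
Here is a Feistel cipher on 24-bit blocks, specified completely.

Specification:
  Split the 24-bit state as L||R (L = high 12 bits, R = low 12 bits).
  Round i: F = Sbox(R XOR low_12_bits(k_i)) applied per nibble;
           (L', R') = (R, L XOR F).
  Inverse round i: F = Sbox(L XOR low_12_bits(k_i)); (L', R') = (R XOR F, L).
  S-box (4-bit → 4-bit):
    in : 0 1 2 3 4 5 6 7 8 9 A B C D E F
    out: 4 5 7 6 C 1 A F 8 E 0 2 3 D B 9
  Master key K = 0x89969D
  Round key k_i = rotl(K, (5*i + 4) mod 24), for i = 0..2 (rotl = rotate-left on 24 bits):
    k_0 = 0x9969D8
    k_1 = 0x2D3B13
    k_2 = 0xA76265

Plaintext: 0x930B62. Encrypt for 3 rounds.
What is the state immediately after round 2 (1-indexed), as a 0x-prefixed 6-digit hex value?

s_0 = plaintext = 0x930B62
s_1 = Round(s_0, k_0) = 0xB62E10
s_2 = Round(s_1, k_1) = 0xE10A24
s_3 = Round(s_2, k_2) = 0xA246D5

0xE10A24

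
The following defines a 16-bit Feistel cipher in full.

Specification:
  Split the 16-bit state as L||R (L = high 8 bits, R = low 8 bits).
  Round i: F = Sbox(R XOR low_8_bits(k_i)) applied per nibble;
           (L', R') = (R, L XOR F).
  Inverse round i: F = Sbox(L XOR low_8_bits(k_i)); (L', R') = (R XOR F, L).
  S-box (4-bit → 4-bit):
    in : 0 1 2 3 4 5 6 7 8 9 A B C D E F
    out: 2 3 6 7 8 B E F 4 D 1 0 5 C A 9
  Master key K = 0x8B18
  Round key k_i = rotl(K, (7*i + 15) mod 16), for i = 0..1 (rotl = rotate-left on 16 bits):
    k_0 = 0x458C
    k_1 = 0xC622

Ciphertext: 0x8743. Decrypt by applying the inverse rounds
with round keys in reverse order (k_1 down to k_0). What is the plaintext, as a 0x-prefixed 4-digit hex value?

0x4F58

s_0 = ciphertext = 0x8743
s_1 = InvRound(s_0, k_1) = 0x5887
s_2 = InvRound(s_1, k_0) = 0x4F58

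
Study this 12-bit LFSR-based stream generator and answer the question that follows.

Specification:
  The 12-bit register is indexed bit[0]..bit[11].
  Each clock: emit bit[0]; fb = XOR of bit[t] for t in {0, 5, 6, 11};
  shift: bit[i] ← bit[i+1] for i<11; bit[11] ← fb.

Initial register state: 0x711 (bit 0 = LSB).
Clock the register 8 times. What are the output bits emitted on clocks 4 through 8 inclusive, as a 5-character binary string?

reg_0 = 0x711
clock 1: out=1, reg = 0xB88
clock 2: out=0, reg = 0xDC4
clock 3: out=0, reg = 0x6E2
clock 4: out=0, reg = 0x371
clock 5: out=1, reg = 0x9B8
clock 6: out=0, reg = 0x4DC
clock 7: out=0, reg = 0xA6E
clock 8: out=0, reg = 0xD37

01000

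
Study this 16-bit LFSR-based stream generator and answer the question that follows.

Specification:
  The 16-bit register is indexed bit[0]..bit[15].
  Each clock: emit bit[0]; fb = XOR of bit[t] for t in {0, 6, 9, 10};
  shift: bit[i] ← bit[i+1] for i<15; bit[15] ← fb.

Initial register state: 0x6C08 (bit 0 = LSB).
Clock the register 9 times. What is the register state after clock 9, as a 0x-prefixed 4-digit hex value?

0x2AB6

reg_0 = 0x6C08
clock 1: out=0, reg = 0xB604
clock 2: out=0, reg = 0x5B02
clock 3: out=0, reg = 0xAD81
clock 4: out=1, reg = 0x56C0
clock 5: out=0, reg = 0xAB60
clock 6: out=0, reg = 0x55B0
clock 7: out=0, reg = 0xAAD8
clock 8: out=0, reg = 0x556C
clock 9: out=0, reg = 0x2AB6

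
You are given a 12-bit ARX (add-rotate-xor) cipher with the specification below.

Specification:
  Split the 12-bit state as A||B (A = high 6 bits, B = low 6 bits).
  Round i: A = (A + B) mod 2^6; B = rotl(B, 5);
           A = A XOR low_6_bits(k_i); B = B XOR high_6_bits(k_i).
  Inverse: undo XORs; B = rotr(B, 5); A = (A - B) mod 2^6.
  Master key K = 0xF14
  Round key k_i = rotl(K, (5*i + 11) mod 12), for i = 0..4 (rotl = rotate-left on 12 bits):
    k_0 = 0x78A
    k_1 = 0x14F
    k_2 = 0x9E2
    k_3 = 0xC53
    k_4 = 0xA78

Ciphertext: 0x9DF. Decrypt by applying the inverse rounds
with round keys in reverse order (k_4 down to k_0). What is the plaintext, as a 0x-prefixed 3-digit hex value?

0xB93

s_0 = ciphertext = 0x9DF
s_1 = InvRound(s_0, k_4) = 0xCAD
s_2 = InvRound(s_1, k_3) = 0xA78
s_3 = InvRound(s_2, k_2) = 0x37E
s_4 = InvRound(s_3, k_1) = 0x2F7
s_5 = InvRound(s_4, k_0) = 0xB93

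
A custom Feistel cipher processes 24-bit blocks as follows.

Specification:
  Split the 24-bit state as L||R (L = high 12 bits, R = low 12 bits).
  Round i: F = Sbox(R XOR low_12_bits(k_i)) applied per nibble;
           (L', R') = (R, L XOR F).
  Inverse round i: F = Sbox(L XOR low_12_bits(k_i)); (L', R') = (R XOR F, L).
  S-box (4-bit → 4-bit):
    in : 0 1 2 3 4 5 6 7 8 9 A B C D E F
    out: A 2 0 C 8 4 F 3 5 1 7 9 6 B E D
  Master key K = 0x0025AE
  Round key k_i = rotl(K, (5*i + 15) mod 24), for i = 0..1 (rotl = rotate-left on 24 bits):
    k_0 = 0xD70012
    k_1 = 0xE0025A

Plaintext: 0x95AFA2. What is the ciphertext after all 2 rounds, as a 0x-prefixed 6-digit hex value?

s_0 = plaintext = 0x95AFA2
s_1 = Round(s_0, k_0) = 0xFA24C0
s_2 = Round(s_1, k_1) = 0x4C00B5

0x4C00B5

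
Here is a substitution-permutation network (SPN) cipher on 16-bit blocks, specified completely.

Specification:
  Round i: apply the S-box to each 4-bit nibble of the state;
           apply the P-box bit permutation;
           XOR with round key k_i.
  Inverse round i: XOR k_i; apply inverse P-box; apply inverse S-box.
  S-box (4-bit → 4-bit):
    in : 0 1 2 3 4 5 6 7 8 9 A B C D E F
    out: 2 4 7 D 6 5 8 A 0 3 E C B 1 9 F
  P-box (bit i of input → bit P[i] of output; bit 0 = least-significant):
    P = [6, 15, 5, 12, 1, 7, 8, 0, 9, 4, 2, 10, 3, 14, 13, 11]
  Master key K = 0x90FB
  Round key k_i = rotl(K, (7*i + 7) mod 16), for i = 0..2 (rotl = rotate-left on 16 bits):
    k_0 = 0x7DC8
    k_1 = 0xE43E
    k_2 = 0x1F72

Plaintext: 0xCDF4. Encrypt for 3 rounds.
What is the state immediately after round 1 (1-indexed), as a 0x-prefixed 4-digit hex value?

s_0 = plaintext = 0xCDF4
s_1 = Round(s_0, k_0) = 0xB663
s_2 = Round(s_1, k_1) = 0xD85F
s_3 = Round(s_2, k_2) = 0x8E18

0xB663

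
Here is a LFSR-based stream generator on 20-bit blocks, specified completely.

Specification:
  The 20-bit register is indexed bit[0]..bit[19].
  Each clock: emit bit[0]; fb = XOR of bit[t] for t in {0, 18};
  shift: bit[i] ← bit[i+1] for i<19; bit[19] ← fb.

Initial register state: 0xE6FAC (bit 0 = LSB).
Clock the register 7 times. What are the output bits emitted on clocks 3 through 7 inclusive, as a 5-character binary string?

reg_0 = 0xE6FAC
clock 1: out=0, reg = 0xF37D6
clock 2: out=0, reg = 0xF9BEB
clock 3: out=1, reg = 0x7CDF5
clock 4: out=1, reg = 0x3E6FA
clock 5: out=0, reg = 0x1F37D
clock 6: out=1, reg = 0x8F9BE
clock 7: out=0, reg = 0x47CDF

11010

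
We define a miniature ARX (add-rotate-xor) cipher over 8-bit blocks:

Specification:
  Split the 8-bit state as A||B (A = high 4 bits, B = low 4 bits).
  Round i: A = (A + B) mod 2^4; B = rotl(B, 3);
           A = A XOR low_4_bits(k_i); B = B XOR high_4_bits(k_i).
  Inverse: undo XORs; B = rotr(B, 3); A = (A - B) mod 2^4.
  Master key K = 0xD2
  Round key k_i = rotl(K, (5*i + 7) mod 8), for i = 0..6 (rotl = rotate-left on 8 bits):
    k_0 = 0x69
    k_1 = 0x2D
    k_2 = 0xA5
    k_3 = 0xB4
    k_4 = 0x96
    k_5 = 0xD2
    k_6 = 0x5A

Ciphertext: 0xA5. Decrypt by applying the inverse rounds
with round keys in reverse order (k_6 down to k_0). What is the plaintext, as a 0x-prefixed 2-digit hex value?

0x0E

s_0 = ciphertext = 0xA5
s_1 = InvRound(s_0, k_6) = 0x00
s_2 = InvRound(s_1, k_5) = 0x7B
s_3 = InvRound(s_2, k_4) = 0xD4
s_4 = InvRound(s_3, k_3) = 0xAF
s_5 = InvRound(s_4, k_2) = 0x5A
s_6 = InvRound(s_5, k_1) = 0x71
s_7 = InvRound(s_6, k_0) = 0x0E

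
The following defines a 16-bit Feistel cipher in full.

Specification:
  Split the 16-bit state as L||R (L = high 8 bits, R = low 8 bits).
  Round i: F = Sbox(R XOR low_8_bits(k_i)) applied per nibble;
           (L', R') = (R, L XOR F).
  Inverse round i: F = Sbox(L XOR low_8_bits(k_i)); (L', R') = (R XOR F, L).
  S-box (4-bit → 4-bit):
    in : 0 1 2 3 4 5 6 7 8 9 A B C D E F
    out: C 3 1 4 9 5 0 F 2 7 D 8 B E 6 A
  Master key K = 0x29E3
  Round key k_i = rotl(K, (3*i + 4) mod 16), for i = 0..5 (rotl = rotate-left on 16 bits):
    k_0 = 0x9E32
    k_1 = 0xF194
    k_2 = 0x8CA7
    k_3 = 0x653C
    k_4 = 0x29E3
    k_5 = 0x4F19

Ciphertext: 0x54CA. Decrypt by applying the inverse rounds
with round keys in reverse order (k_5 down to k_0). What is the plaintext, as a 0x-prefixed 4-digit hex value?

s_0 = ciphertext = 0x54CA
s_1 = InvRound(s_0, k_5) = 0x5454
s_2 = InvRound(s_1, k_4) = 0xDB54
s_3 = InvRound(s_2, k_3) = 0x3BDB
s_4 = InvRound(s_3, k_2) = 0xA03B
s_5 = InvRound(s_4, k_1) = 0x72A0
s_6 = InvRound(s_5, k_0) = 0x3C72

0x3C72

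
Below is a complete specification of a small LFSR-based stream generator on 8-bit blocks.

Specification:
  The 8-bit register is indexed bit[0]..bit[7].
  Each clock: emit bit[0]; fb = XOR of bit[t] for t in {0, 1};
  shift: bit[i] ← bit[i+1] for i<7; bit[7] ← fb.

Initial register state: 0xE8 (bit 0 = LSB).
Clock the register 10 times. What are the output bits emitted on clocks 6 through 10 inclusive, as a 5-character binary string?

reg_0 = 0xE8
clock 1: out=0, reg = 0x74
clock 2: out=0, reg = 0x3A
clock 3: out=0, reg = 0x9D
clock 4: out=1, reg = 0xCE
clock 5: out=0, reg = 0xE7
clock 6: out=1, reg = 0x73
clock 7: out=1, reg = 0x39
clock 8: out=1, reg = 0x9C
clock 9: out=0, reg = 0x4E
clock 10: out=0, reg = 0xA7

11100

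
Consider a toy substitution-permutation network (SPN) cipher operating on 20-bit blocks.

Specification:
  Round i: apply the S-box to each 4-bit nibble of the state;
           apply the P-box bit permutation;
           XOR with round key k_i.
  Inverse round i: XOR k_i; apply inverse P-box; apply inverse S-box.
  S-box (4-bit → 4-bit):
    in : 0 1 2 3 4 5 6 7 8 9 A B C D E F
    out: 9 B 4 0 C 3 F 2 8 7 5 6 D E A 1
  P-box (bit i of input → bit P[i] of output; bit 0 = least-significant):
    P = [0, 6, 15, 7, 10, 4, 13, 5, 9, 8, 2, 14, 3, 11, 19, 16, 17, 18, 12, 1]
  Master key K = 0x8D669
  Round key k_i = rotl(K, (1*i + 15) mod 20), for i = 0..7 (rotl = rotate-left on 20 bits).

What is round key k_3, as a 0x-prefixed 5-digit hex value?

0x6359A

K = 0x8D669
k_0 = rotl(K, (1*0+15) mod 20) = rotl(K, 15) = 0x4C6B3
k_1 = rotl(K, (1*1+15) mod 20) = rotl(K, 16) = 0x98D66
k_2 = rotl(K, (1*2+15) mod 20) = rotl(K, 17) = 0x31ACD
k_3 = rotl(K, (1*3+15) mod 20) = rotl(K, 18) = 0x6359A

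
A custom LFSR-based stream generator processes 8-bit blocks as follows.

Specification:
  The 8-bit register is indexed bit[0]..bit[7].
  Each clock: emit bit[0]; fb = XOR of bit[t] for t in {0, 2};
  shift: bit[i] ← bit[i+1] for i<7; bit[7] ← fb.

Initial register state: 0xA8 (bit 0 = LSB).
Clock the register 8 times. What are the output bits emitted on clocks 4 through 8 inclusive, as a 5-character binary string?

reg_0 = 0xA8
clock 1: out=0, reg = 0x54
clock 2: out=0, reg = 0xAA
clock 3: out=0, reg = 0x55
clock 4: out=1, reg = 0x2A
clock 5: out=0, reg = 0x15
clock 6: out=1, reg = 0x0A
clock 7: out=0, reg = 0x05
clock 8: out=1, reg = 0x02

10101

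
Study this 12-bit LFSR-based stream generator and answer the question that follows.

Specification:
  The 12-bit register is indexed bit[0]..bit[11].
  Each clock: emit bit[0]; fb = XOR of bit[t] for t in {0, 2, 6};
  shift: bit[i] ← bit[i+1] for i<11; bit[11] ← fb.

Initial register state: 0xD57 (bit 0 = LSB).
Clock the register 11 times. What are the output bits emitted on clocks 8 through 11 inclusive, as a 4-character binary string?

reg_0 = 0xD57
clock 1: out=1, reg = 0xEAB
clock 2: out=1, reg = 0xF55
clock 3: out=1, reg = 0xFAA
clock 4: out=0, reg = 0x7D5
clock 5: out=1, reg = 0xBEA
clock 6: out=0, reg = 0xDF5
clock 7: out=1, reg = 0xEFA
clock 8: out=0, reg = 0xF7D
clock 9: out=1, reg = 0xFBE
clock 10: out=0, reg = 0xFDF
clock 11: out=1, reg = 0xFEF

0101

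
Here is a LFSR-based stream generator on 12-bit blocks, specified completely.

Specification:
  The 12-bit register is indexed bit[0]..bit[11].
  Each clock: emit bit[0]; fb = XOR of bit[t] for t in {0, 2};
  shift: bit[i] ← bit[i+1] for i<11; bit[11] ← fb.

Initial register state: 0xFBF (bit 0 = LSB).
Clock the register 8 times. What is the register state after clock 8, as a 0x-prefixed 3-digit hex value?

0x50F

reg_0 = 0xFBF
clock 1: out=1, reg = 0x7DF
clock 2: out=1, reg = 0x3EF
clock 3: out=1, reg = 0x1F7
clock 4: out=1, reg = 0x0FB
clock 5: out=1, reg = 0x87D
clock 6: out=1, reg = 0x43E
clock 7: out=0, reg = 0xA1F
clock 8: out=1, reg = 0x50F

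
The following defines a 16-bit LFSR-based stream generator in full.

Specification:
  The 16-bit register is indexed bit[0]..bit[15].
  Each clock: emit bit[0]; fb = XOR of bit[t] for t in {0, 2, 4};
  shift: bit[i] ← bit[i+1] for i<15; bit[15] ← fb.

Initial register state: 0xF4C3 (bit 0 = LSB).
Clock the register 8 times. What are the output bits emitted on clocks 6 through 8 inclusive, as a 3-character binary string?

011

reg_0 = 0xF4C3
clock 1: out=1, reg = 0xFA61
clock 2: out=1, reg = 0xFD30
clock 3: out=0, reg = 0xFE98
clock 4: out=0, reg = 0xFF4C
clock 5: out=0, reg = 0xFFA6
clock 6: out=0, reg = 0xFFD3
clock 7: out=1, reg = 0x7FE9
clock 8: out=1, reg = 0xBFF4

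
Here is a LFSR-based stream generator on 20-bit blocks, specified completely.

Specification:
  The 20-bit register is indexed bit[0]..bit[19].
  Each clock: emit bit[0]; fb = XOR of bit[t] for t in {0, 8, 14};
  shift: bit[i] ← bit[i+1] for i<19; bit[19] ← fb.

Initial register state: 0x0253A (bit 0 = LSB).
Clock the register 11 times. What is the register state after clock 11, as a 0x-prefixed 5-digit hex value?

0x5BE04

reg_0 = 0x0253A
clock 1: out=0, reg = 0x8129D
clock 2: out=1, reg = 0xC094E
clock 3: out=0, reg = 0xE04A7
clock 4: out=1, reg = 0xF0253
clock 5: out=1, reg = 0xF8129
clock 6: out=1, reg = 0x7C094
clock 7: out=0, reg = 0xBE04A
clock 8: out=0, reg = 0xDF025
clock 9: out=1, reg = 0x6F812
clock 10: out=0, reg = 0xB7C09
clock 11: out=1, reg = 0x5BE04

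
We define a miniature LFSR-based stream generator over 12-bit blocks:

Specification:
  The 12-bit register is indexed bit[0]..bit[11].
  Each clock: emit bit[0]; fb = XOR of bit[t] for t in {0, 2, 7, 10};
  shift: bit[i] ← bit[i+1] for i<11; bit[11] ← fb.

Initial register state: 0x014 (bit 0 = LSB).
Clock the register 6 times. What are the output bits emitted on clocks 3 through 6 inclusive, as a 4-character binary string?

reg_0 = 0x014
clock 1: out=0, reg = 0x80A
clock 2: out=0, reg = 0x405
clock 3: out=1, reg = 0xA02
clock 4: out=0, reg = 0x501
clock 5: out=1, reg = 0x280
clock 6: out=0, reg = 0x940

1010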